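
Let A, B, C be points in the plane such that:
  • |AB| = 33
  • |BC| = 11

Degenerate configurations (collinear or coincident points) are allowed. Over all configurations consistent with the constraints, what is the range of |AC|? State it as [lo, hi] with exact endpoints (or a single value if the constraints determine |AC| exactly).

|AB| ∈ {33}
|BC| ∈ {11}
|AC| ∈ [22, 44]

|AC| ∈ [22, 44]  (≈ [22.0000, 44.0000])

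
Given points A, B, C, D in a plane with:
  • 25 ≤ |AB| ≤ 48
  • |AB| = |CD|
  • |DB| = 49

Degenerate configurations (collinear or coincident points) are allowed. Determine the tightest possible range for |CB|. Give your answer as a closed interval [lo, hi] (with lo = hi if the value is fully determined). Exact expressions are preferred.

|CB| ∈ [1, 97]  (≈ [1.0000, 97.0000])

|AB| ∈ [25, 48]
|BD| ∈ {49}
|CD| ∈ [25, 48]
|AD| ∈ [1, 97]
|BC| ∈ [1, 97]
|AC| ∈ [0, 145]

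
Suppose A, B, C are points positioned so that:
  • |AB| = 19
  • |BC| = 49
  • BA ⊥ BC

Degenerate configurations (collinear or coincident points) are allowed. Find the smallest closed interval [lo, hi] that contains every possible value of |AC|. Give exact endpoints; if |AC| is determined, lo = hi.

|AC| = √(2762)  (≈ 52.5547)

|AB| ∈ {19}
|BC| ∈ {49}
|AC| ∈ {√(2762)}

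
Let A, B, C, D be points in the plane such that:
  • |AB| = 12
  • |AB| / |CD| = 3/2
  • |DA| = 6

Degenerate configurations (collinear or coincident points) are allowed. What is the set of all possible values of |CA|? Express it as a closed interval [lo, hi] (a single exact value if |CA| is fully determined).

|CA| ∈ [2, 14]  (≈ [2.0000, 14.0000])

|AB| ∈ {12}
|AD| ∈ {6}
|CD| ∈ {8}
|BD| ∈ [6, 18]
|AC| ∈ [2, 14]
|BC| ∈ [0, 26]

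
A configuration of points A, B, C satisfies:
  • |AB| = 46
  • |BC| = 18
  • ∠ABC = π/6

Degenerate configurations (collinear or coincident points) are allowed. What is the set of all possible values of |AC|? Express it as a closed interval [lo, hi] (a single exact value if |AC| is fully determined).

|AB| ∈ {46}
|BC| ∈ {18}
|AC| ∈ {2·√(610 - 207·√(3))}

|AC| = 2·√(610 - 207·√(3))  (≈ 31.7153)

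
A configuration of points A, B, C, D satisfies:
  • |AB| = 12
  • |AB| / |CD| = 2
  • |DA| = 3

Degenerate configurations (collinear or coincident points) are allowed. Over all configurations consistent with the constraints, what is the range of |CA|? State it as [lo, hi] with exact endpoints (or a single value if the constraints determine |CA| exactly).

|AB| ∈ {12}
|AD| ∈ {3}
|CD| ∈ {6}
|BD| ∈ [9, 15]
|AC| ∈ [3, 9]
|BC| ∈ [3, 21]

|CA| ∈ [3, 9]  (≈ [3.0000, 9.0000])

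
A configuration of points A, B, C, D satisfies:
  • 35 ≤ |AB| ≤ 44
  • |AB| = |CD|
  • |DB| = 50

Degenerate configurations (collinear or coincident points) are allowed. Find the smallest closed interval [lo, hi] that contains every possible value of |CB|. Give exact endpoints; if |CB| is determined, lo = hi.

|AB| ∈ [35, 44]
|BD| ∈ {50}
|CD| ∈ [35, 44]
|AD| ∈ [6, 94]
|BC| ∈ [6, 94]
|AC| ∈ [0, 138]

|CB| ∈ [6, 94]  (≈ [6.0000, 94.0000])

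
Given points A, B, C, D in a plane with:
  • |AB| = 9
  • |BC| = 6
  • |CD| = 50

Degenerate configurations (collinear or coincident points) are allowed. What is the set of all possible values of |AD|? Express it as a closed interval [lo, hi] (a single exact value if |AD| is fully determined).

|AB| ∈ {9}
|BC| ∈ {6}
|CD| ∈ {50}
|AC| ∈ [3, 15]
|BD| ∈ [44, 56]
|AD| ∈ [35, 65]

|AD| ∈ [35, 65]  (≈ [35.0000, 65.0000])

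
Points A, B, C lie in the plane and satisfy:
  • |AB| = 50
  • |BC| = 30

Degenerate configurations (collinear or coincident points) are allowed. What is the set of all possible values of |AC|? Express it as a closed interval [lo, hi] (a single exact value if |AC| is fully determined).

|AB| ∈ {50}
|BC| ∈ {30}
|AC| ∈ [20, 80]

|AC| ∈ [20, 80]  (≈ [20.0000, 80.0000])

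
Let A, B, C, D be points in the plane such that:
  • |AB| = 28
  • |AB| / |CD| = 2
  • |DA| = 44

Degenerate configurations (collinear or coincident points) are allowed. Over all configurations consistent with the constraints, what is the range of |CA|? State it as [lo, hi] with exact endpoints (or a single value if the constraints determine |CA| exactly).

|CA| ∈ [30, 58]  (≈ [30.0000, 58.0000])

|AB| ∈ {28}
|AD| ∈ {44}
|CD| ∈ {14}
|BD| ∈ [16, 72]
|AC| ∈ [30, 58]
|BC| ∈ [2, 86]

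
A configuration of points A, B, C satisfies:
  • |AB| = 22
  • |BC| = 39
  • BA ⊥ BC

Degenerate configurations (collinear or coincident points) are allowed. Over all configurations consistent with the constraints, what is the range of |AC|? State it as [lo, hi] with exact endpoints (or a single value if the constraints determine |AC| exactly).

|AC| = √(2005)  (≈ 44.7772)

|AB| ∈ {22}
|BC| ∈ {39}
|AC| ∈ {√(2005)}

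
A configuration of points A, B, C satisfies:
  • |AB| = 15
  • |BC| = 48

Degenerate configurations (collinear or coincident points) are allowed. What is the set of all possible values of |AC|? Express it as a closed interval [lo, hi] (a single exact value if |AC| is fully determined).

|AB| ∈ {15}
|BC| ∈ {48}
|AC| ∈ [33, 63]

|AC| ∈ [33, 63]  (≈ [33.0000, 63.0000])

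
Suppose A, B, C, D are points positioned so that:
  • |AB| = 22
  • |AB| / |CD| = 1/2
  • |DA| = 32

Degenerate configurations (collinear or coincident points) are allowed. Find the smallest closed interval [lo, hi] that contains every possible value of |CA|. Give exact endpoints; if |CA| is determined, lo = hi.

|AB| ∈ {22}
|AD| ∈ {32}
|CD| ∈ {44}
|BD| ∈ [10, 54]
|AC| ∈ [12, 76]
|BC| ∈ [0, 98]

|CA| ∈ [12, 76]  (≈ [12.0000, 76.0000])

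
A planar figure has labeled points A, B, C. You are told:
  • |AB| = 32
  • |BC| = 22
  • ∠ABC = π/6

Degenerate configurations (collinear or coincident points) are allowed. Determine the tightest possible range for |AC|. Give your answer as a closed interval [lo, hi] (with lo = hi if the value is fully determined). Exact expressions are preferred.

|AB| ∈ {32}
|BC| ∈ {22}
|AC| ∈ {2·√(377 - 176·√(3))}

|AC| = 2·√(377 - 176·√(3))  (≈ 16.9893)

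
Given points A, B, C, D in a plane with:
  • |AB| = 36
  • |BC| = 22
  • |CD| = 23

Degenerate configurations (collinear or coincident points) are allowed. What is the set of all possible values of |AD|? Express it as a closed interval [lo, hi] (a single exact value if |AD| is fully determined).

|AD| ∈ [0, 81]  (≈ [0.0000, 81.0000])

|AB| ∈ {36}
|BC| ∈ {22}
|CD| ∈ {23}
|AC| ∈ [14, 58]
|BD| ∈ [1, 45]
|AD| ∈ [0, 81]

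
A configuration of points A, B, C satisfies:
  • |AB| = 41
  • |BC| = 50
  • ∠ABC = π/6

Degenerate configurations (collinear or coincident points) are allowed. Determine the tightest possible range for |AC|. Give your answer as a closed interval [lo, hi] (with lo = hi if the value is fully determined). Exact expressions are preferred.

|AB| ∈ {41}
|BC| ∈ {50}
|AC| ∈ {√(4181 - 2050·√(3))}

|AC| = √(4181 - 2050·√(3))  (≈ 25.1057)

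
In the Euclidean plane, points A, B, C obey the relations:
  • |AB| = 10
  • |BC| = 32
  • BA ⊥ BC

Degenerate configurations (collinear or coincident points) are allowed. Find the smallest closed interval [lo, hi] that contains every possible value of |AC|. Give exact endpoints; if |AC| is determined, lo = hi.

|AC| = 2·√(281)  (≈ 33.5261)

|AB| ∈ {10}
|BC| ∈ {32}
|AC| ∈ {2·√(281)}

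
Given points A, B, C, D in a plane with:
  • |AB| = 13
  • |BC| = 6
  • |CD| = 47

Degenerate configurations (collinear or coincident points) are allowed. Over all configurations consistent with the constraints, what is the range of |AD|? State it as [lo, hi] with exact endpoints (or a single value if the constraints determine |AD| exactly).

|AD| ∈ [28, 66]  (≈ [28.0000, 66.0000])

|AB| ∈ {13}
|BC| ∈ {6}
|CD| ∈ {47}
|AC| ∈ [7, 19]
|BD| ∈ [41, 53]
|AD| ∈ [28, 66]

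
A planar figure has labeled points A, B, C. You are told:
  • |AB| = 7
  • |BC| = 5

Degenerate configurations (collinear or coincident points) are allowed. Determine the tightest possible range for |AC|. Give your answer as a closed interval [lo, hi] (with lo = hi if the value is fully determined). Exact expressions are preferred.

|AB| ∈ {7}
|BC| ∈ {5}
|AC| ∈ [2, 12]

|AC| ∈ [2, 12]  (≈ [2.0000, 12.0000])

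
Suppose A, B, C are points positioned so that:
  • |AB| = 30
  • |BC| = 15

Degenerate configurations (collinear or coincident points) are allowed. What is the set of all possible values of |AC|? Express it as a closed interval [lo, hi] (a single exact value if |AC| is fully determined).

|AB| ∈ {30}
|BC| ∈ {15}
|AC| ∈ [15, 45]

|AC| ∈ [15, 45]  (≈ [15.0000, 45.0000])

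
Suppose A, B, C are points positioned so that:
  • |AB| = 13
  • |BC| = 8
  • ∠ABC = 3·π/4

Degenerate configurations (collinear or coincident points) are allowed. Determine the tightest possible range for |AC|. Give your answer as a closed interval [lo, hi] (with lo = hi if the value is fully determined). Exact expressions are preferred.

|AB| ∈ {13}
|BC| ∈ {8}
|AC| ∈ {√(104·√(2) + 233)}

|AC| = √(104·√(2) + 233)  (≈ 19.4956)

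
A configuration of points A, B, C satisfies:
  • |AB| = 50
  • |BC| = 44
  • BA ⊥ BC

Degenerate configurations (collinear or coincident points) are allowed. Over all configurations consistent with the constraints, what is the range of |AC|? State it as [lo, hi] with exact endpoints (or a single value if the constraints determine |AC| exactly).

|AC| = 2·√(1109)  (≈ 66.6033)

|AB| ∈ {50}
|BC| ∈ {44}
|AC| ∈ {2·√(1109)}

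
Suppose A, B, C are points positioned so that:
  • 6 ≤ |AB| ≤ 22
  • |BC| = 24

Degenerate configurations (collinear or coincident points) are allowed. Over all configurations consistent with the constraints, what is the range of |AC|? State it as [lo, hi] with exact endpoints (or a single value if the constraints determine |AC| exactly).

|AB| ∈ [6, 22]
|BC| ∈ {24}
|AC| ∈ [2, 46]

|AC| ∈ [2, 46]  (≈ [2.0000, 46.0000])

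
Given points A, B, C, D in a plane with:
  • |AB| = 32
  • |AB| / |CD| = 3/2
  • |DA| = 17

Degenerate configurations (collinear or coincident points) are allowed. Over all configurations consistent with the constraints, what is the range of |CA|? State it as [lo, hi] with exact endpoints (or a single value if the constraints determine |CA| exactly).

|CA| ∈ [13/3, 115/3]  (≈ [4.3333, 38.3333])

|AB| ∈ {32}
|AD| ∈ {17}
|CD| ∈ {64/3}
|BD| ∈ [15, 49]
|AC| ∈ [13/3, 115/3]
|BC| ∈ [0, 211/3]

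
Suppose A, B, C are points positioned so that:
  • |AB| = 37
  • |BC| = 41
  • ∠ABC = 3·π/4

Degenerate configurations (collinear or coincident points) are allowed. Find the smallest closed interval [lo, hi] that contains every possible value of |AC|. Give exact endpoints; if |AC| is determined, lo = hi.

|AC| = √(1517·√(2) + 3050)  (≈ 72.0789)

|AB| ∈ {37}
|BC| ∈ {41}
|AC| ∈ {√(1517·√(2) + 3050)}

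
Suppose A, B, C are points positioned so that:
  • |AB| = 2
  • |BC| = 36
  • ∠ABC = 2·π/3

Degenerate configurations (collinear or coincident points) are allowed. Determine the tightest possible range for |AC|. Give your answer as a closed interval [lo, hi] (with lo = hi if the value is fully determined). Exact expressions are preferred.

|AB| ∈ {2}
|BC| ∈ {36}
|AC| ∈ {14·√(7)}

|AC| = 14·√(7)  (≈ 37.0405)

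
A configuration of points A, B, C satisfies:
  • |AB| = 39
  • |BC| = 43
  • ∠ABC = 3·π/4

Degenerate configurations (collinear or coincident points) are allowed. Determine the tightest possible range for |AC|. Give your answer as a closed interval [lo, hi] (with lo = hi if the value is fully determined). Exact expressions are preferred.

|AB| ∈ {39}
|BC| ∈ {43}
|AC| ∈ {√(1677·√(2) + 3370)}

|AC| = √(1677·√(2) + 3370)  (≈ 75.7736)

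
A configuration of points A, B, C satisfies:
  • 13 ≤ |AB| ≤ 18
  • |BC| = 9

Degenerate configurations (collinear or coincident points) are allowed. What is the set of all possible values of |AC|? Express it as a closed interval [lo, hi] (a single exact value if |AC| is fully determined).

|AB| ∈ [13, 18]
|BC| ∈ {9}
|AC| ∈ [4, 27]

|AC| ∈ [4, 27]  (≈ [4.0000, 27.0000])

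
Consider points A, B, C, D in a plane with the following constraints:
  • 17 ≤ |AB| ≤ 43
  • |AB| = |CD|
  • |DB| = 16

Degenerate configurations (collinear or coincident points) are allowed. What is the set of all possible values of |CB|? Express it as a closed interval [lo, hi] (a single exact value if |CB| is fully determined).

|AB| ∈ [17, 43]
|BD| ∈ {16}
|CD| ∈ [17, 43]
|AD| ∈ [1, 59]
|BC| ∈ [1, 59]
|AC| ∈ [0, 102]

|CB| ∈ [1, 59]  (≈ [1.0000, 59.0000])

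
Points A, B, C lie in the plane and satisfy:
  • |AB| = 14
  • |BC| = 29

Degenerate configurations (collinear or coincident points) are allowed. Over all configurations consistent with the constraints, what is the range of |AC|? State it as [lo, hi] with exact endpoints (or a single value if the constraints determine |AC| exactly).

|AC| ∈ [15, 43]  (≈ [15.0000, 43.0000])

|AB| ∈ {14}
|BC| ∈ {29}
|AC| ∈ [15, 43]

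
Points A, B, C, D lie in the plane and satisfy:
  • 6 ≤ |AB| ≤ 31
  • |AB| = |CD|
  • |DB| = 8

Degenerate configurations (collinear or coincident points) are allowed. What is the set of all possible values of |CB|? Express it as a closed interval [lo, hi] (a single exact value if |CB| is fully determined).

|AB| ∈ [6, 31]
|BD| ∈ {8}
|CD| ∈ [6, 31]
|AD| ∈ [0, 39]
|BC| ∈ [0, 39]
|AC| ∈ [0, 70]

|CB| ∈ [0, 39]  (≈ [0.0000, 39.0000])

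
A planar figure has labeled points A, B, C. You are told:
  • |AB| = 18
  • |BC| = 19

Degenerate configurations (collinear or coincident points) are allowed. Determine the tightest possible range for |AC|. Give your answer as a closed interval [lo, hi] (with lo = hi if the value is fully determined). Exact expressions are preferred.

|AC| ∈ [1, 37]  (≈ [1.0000, 37.0000])

|AB| ∈ {18}
|BC| ∈ {19}
|AC| ∈ [1, 37]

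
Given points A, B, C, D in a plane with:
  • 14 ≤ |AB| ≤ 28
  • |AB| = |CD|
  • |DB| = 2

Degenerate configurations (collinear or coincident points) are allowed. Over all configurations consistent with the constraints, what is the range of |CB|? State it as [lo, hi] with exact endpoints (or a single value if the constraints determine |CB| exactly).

|AB| ∈ [14, 28]
|BD| ∈ {2}
|CD| ∈ [14, 28]
|AD| ∈ [12, 30]
|BC| ∈ [12, 30]
|AC| ∈ [0, 58]

|CB| ∈ [12, 30]  (≈ [12.0000, 30.0000])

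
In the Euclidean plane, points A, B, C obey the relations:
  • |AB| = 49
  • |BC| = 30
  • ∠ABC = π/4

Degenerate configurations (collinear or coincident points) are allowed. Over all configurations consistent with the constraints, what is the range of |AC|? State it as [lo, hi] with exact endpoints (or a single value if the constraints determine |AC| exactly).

|AC| = √(3301 - 1470·√(2))  (≈ 34.9586)

|AB| ∈ {49}
|BC| ∈ {30}
|AC| ∈ {√(3301 - 1470·√(2))}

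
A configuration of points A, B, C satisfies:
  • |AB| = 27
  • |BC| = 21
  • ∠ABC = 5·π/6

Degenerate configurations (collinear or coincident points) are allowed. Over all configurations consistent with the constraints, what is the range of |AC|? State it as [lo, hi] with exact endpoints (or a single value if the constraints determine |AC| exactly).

|AC| = 3·√(63·√(3) + 130)  (≈ 46.3904)

|AB| ∈ {27}
|BC| ∈ {21}
|AC| ∈ {3·√(63·√(3) + 130)}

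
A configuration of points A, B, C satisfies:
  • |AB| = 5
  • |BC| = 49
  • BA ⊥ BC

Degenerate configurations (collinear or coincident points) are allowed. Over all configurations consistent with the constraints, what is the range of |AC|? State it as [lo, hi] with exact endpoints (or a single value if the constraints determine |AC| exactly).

|AC| = √(2426)  (≈ 49.2544)

|AB| ∈ {5}
|BC| ∈ {49}
|AC| ∈ {√(2426)}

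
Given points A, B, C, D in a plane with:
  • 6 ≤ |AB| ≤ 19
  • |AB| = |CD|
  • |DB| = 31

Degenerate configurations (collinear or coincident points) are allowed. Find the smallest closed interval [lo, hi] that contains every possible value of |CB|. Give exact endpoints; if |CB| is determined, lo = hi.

|CB| ∈ [12, 50]  (≈ [12.0000, 50.0000])

|AB| ∈ [6, 19]
|BD| ∈ {31}
|CD| ∈ [6, 19]
|AD| ∈ [12, 50]
|BC| ∈ [12, 50]
|AC| ∈ [0, 69]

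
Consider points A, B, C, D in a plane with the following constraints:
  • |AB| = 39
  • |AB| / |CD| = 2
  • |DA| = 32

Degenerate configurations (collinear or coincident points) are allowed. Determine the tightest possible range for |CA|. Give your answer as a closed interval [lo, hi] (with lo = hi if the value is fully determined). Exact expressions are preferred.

|AB| ∈ {39}
|AD| ∈ {32}
|CD| ∈ {39/2}
|BD| ∈ [7, 71]
|AC| ∈ [25/2, 103/2]
|BC| ∈ [0, 181/2]

|CA| ∈ [25/2, 103/2]  (≈ [12.5000, 51.5000])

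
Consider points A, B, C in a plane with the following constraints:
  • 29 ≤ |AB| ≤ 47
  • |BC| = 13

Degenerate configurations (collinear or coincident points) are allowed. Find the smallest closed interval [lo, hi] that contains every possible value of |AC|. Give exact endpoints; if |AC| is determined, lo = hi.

|AB| ∈ [29, 47]
|BC| ∈ {13}
|AC| ∈ [16, 60]

|AC| ∈ [16, 60]  (≈ [16.0000, 60.0000])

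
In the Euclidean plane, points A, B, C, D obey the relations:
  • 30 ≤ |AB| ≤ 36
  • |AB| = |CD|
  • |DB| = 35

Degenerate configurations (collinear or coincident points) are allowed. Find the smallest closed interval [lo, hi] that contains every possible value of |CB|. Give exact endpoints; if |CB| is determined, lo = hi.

|AB| ∈ [30, 36]
|BD| ∈ {35}
|CD| ∈ [30, 36]
|AD| ∈ [0, 71]
|BC| ∈ [0, 71]
|AC| ∈ [0, 107]

|CB| ∈ [0, 71]  (≈ [0.0000, 71.0000])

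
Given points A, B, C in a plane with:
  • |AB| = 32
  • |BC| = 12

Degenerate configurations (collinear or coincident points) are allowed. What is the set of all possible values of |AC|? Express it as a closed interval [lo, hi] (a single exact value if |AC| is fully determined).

|AB| ∈ {32}
|BC| ∈ {12}
|AC| ∈ [20, 44]

|AC| ∈ [20, 44]  (≈ [20.0000, 44.0000])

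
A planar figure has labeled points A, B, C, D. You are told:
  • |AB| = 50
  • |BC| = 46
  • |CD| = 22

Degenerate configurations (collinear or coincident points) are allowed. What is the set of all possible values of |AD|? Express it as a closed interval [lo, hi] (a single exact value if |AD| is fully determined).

|AD| ∈ [0, 118]  (≈ [0.0000, 118.0000])

|AB| ∈ {50}
|BC| ∈ {46}
|CD| ∈ {22}
|AC| ∈ [4, 96]
|BD| ∈ [24, 68]
|AD| ∈ [0, 118]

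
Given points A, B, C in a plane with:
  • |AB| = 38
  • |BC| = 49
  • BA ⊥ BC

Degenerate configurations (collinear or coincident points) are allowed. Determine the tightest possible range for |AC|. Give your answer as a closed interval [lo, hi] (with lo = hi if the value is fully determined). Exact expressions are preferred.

|AC| = √(3845)  (≈ 62.0081)

|AB| ∈ {38}
|BC| ∈ {49}
|AC| ∈ {√(3845)}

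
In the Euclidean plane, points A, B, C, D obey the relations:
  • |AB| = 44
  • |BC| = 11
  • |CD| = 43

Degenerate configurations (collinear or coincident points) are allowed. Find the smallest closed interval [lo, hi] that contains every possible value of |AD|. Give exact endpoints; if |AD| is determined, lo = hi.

|AB| ∈ {44}
|BC| ∈ {11}
|CD| ∈ {43}
|AC| ∈ [33, 55]
|BD| ∈ [32, 54]
|AD| ∈ [0, 98]

|AD| ∈ [0, 98]  (≈ [0.0000, 98.0000])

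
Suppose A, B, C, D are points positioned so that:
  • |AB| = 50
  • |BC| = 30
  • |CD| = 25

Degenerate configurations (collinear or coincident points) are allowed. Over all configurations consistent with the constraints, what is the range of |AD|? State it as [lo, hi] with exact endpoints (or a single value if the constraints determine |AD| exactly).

|AB| ∈ {50}
|BC| ∈ {30}
|CD| ∈ {25}
|AC| ∈ [20, 80]
|BD| ∈ [5, 55]
|AD| ∈ [0, 105]

|AD| ∈ [0, 105]  (≈ [0.0000, 105.0000])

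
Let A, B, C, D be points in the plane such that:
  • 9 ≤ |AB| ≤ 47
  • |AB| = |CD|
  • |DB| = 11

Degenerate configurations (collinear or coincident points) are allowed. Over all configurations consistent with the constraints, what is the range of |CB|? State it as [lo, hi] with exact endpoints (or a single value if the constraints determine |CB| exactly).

|AB| ∈ [9, 47]
|BD| ∈ {11}
|CD| ∈ [9, 47]
|AD| ∈ [0, 58]
|BC| ∈ [0, 58]
|AC| ∈ [0, 105]

|CB| ∈ [0, 58]  (≈ [0.0000, 58.0000])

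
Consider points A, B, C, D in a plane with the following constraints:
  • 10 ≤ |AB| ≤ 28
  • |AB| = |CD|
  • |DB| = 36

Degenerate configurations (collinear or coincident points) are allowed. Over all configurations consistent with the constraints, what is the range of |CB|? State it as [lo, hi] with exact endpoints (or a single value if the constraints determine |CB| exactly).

|CB| ∈ [8, 64]  (≈ [8.0000, 64.0000])

|AB| ∈ [10, 28]
|BD| ∈ {36}
|CD| ∈ [10, 28]
|AD| ∈ [8, 64]
|BC| ∈ [8, 64]
|AC| ∈ [0, 92]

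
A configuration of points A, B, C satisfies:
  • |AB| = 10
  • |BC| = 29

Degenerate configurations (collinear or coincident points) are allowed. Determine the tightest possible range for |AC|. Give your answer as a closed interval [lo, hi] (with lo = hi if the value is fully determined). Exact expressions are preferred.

|AB| ∈ {10}
|BC| ∈ {29}
|AC| ∈ [19, 39]

|AC| ∈ [19, 39]  (≈ [19.0000, 39.0000])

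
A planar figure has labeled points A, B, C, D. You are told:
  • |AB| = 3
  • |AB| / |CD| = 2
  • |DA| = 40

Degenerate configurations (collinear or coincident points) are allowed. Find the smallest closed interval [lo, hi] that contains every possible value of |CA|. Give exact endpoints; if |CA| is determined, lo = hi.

|AB| ∈ {3}
|AD| ∈ {40}
|CD| ∈ {3/2}
|BD| ∈ [37, 43]
|AC| ∈ [77/2, 83/2]
|BC| ∈ [71/2, 89/2]

|CA| ∈ [77/2, 83/2]  (≈ [38.5000, 41.5000])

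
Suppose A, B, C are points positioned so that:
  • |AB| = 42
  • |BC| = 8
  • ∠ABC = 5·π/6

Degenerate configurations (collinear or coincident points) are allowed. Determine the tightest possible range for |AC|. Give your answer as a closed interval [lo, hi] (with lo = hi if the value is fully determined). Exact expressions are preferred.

|AB| ∈ {42}
|BC| ∈ {8}
|AC| ∈ {2·√(84·√(3) + 457)}

|AC| = 2·√(84·√(3) + 457)  (≈ 49.0914)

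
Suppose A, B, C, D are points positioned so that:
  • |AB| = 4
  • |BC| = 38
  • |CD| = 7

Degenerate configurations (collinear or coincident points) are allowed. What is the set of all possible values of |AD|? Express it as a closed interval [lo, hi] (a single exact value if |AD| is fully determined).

|AB| ∈ {4}
|BC| ∈ {38}
|CD| ∈ {7}
|AC| ∈ [34, 42]
|BD| ∈ [31, 45]
|AD| ∈ [27, 49]

|AD| ∈ [27, 49]  (≈ [27.0000, 49.0000])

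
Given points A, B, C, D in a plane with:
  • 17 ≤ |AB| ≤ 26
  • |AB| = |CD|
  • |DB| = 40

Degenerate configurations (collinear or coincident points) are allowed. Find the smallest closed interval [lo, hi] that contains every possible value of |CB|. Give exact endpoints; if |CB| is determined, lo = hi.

|AB| ∈ [17, 26]
|BD| ∈ {40}
|CD| ∈ [17, 26]
|AD| ∈ [14, 66]
|BC| ∈ [14, 66]
|AC| ∈ [0, 92]

|CB| ∈ [14, 66]  (≈ [14.0000, 66.0000])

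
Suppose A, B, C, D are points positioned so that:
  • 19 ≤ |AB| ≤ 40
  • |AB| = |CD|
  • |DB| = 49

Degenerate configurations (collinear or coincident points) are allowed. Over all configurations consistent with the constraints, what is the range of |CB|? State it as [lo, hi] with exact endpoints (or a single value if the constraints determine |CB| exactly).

|AB| ∈ [19, 40]
|BD| ∈ {49}
|CD| ∈ [19, 40]
|AD| ∈ [9, 89]
|BC| ∈ [9, 89]
|AC| ∈ [0, 129]

|CB| ∈ [9, 89]  (≈ [9.0000, 89.0000])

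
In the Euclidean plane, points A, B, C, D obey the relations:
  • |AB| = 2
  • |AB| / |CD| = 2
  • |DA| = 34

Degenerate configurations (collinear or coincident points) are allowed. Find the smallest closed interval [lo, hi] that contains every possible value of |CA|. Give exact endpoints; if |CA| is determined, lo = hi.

|AB| ∈ {2}
|AD| ∈ {34}
|CD| ∈ {1}
|BD| ∈ [32, 36]
|AC| ∈ [33, 35]
|BC| ∈ [31, 37]

|CA| ∈ [33, 35]  (≈ [33.0000, 35.0000])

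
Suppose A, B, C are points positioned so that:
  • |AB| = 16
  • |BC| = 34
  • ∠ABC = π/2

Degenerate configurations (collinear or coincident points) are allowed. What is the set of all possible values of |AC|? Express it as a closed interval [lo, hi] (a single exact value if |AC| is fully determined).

|AC| = 2·√(353)  (≈ 37.5766)

|AB| ∈ {16}
|BC| ∈ {34}
|AC| ∈ {2·√(353)}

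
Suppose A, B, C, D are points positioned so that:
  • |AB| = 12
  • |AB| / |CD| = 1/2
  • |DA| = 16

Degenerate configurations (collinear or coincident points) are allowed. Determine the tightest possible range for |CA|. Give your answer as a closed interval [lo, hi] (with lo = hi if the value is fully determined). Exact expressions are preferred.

|AB| ∈ {12}
|AD| ∈ {16}
|CD| ∈ {24}
|BD| ∈ [4, 28]
|AC| ∈ [8, 40]
|BC| ∈ [0, 52]

|CA| ∈ [8, 40]  (≈ [8.0000, 40.0000])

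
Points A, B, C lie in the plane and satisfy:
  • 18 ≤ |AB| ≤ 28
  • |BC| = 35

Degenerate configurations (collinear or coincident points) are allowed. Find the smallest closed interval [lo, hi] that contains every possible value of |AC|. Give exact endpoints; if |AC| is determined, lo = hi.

|AC| ∈ [7, 63]  (≈ [7.0000, 63.0000])

|AB| ∈ [18, 28]
|BC| ∈ {35}
|AC| ∈ [7, 63]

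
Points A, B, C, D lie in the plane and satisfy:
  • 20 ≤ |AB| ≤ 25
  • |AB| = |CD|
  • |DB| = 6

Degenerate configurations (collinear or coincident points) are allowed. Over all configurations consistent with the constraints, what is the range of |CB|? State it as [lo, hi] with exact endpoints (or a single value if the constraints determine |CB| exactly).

|CB| ∈ [14, 31]  (≈ [14.0000, 31.0000])

|AB| ∈ [20, 25]
|BD| ∈ {6}
|CD| ∈ [20, 25]
|AD| ∈ [14, 31]
|BC| ∈ [14, 31]
|AC| ∈ [0, 56]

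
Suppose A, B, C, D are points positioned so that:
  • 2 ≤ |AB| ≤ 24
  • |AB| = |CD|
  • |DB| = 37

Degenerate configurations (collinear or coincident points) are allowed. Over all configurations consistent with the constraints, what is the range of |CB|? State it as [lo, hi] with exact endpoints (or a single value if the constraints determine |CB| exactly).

|AB| ∈ [2, 24]
|BD| ∈ {37}
|CD| ∈ [2, 24]
|AD| ∈ [13, 61]
|BC| ∈ [13, 61]
|AC| ∈ [0, 85]

|CB| ∈ [13, 61]  (≈ [13.0000, 61.0000])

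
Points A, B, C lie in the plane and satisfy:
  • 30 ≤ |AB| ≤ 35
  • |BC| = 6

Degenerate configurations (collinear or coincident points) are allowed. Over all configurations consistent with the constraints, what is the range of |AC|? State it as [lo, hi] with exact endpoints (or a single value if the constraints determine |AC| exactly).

|AB| ∈ [30, 35]
|BC| ∈ {6}
|AC| ∈ [24, 41]

|AC| ∈ [24, 41]  (≈ [24.0000, 41.0000])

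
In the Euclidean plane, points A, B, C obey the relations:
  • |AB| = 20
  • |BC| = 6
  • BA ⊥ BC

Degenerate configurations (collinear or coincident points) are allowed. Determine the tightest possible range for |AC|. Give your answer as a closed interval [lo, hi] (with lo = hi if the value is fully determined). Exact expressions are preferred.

|AC| = 2·√(109)  (≈ 20.8806)

|AB| ∈ {20}
|BC| ∈ {6}
|AC| ∈ {2·√(109)}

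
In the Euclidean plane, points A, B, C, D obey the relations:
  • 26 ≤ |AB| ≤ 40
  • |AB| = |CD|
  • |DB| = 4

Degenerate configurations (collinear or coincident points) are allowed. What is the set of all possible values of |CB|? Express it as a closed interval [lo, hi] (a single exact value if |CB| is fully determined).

|AB| ∈ [26, 40]
|BD| ∈ {4}
|CD| ∈ [26, 40]
|AD| ∈ [22, 44]
|BC| ∈ [22, 44]
|AC| ∈ [0, 84]

|CB| ∈ [22, 44]  (≈ [22.0000, 44.0000])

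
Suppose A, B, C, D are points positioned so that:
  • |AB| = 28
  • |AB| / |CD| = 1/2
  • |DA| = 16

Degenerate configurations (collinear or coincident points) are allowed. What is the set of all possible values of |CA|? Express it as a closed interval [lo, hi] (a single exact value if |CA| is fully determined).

|AB| ∈ {28}
|AD| ∈ {16}
|CD| ∈ {56}
|BD| ∈ [12, 44]
|AC| ∈ [40, 72]
|BC| ∈ [12, 100]

|CA| ∈ [40, 72]  (≈ [40.0000, 72.0000])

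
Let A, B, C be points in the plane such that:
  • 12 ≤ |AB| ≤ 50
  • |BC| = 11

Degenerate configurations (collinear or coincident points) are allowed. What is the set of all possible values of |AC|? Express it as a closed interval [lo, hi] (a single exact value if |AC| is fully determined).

|AB| ∈ [12, 50]
|BC| ∈ {11}
|AC| ∈ [1, 61]

|AC| ∈ [1, 61]  (≈ [1.0000, 61.0000])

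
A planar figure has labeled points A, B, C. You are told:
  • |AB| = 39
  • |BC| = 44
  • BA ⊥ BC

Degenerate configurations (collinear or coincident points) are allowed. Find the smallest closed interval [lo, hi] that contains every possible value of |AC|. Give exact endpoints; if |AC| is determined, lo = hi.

|AC| = √(3457)  (≈ 58.7963)

|AB| ∈ {39}
|BC| ∈ {44}
|AC| ∈ {√(3457)}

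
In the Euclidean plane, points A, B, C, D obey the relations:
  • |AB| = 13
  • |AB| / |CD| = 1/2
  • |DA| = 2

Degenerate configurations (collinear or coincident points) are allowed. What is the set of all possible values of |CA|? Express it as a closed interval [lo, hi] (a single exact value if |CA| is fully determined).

|AB| ∈ {13}
|AD| ∈ {2}
|CD| ∈ {26}
|BD| ∈ [11, 15]
|AC| ∈ [24, 28]
|BC| ∈ [11, 41]

|CA| ∈ [24, 28]  (≈ [24.0000, 28.0000])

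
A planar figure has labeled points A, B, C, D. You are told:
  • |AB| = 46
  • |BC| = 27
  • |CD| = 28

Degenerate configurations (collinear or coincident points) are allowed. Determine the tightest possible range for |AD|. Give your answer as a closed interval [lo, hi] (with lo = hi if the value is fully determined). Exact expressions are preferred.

|AB| ∈ {46}
|BC| ∈ {27}
|CD| ∈ {28}
|AC| ∈ [19, 73]
|BD| ∈ [1, 55]
|AD| ∈ [0, 101]

|AD| ∈ [0, 101]  (≈ [0.0000, 101.0000])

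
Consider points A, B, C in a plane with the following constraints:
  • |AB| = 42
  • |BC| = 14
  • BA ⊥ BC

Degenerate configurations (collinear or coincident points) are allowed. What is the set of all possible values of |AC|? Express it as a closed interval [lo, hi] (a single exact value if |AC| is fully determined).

|AB| ∈ {42}
|BC| ∈ {14}
|AC| ∈ {14·√(10)}

|AC| = 14·√(10)  (≈ 44.2719)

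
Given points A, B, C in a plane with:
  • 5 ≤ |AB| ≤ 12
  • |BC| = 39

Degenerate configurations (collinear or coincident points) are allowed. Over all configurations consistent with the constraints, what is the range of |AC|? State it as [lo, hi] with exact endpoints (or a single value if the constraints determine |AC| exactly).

|AB| ∈ [5, 12]
|BC| ∈ {39}
|AC| ∈ [27, 51]

|AC| ∈ [27, 51]  (≈ [27.0000, 51.0000])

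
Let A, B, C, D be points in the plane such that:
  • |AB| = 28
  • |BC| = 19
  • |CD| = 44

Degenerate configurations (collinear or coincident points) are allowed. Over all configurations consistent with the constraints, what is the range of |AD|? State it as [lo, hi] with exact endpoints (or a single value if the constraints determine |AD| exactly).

|AD| ∈ [0, 91]  (≈ [0.0000, 91.0000])

|AB| ∈ {28}
|BC| ∈ {19}
|CD| ∈ {44}
|AC| ∈ [9, 47]
|BD| ∈ [25, 63]
|AD| ∈ [0, 91]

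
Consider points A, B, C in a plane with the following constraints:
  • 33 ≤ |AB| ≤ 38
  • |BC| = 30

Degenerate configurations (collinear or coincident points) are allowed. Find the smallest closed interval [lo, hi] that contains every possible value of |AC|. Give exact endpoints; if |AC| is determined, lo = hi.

|AC| ∈ [3, 68]  (≈ [3.0000, 68.0000])

|AB| ∈ [33, 38]
|BC| ∈ {30}
|AC| ∈ [3, 68]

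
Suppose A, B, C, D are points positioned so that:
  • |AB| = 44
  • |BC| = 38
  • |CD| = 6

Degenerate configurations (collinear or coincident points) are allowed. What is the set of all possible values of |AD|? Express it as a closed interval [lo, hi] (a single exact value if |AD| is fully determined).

|AD| ∈ [0, 88]  (≈ [0.0000, 88.0000])

|AB| ∈ {44}
|BC| ∈ {38}
|CD| ∈ {6}
|AC| ∈ [6, 82]
|BD| ∈ [32, 44]
|AD| ∈ [0, 88]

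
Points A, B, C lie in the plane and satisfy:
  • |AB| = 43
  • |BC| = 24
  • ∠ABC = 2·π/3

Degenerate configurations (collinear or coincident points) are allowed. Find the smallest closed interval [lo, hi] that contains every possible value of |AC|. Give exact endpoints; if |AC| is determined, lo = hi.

|AC| = √(3457)  (≈ 58.7963)

|AB| ∈ {43}
|BC| ∈ {24}
|AC| ∈ {√(3457)}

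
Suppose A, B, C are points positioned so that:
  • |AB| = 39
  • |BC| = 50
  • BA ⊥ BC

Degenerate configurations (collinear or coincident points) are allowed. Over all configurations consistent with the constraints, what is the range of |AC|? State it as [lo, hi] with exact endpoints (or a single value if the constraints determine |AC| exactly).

|AC| = √(4021)  (≈ 63.4114)

|AB| ∈ {39}
|BC| ∈ {50}
|AC| ∈ {√(4021)}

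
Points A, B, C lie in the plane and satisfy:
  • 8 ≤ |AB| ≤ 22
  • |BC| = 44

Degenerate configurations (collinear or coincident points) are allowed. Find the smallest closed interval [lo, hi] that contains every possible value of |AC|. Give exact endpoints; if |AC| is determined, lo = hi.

|AC| ∈ [22, 66]  (≈ [22.0000, 66.0000])

|AB| ∈ [8, 22]
|BC| ∈ {44}
|AC| ∈ [22, 66]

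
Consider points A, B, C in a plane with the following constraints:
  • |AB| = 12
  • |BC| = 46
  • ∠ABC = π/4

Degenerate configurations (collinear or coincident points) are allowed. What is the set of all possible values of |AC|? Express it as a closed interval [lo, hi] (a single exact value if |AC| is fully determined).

|AC| = 2·√(565 - 138·√(2))  (≈ 38.4624)

|AB| ∈ {12}
|BC| ∈ {46}
|AC| ∈ {2·√(565 - 138·√(2))}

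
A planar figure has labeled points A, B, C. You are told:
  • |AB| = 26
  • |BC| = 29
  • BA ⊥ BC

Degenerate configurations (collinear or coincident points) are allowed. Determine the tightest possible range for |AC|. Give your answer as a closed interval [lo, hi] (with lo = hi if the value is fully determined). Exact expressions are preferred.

|AB| ∈ {26}
|BC| ∈ {29}
|AC| ∈ {√(1517)}

|AC| = √(1517)  (≈ 38.9487)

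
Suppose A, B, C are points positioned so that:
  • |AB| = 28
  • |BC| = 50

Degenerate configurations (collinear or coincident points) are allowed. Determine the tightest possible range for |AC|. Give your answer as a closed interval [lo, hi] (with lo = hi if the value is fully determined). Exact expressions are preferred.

|AC| ∈ [22, 78]  (≈ [22.0000, 78.0000])

|AB| ∈ {28}
|BC| ∈ {50}
|AC| ∈ [22, 78]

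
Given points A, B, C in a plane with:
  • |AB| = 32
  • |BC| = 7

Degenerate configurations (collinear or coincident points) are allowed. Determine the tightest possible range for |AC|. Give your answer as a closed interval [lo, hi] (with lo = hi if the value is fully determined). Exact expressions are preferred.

|AB| ∈ {32}
|BC| ∈ {7}
|AC| ∈ [25, 39]

|AC| ∈ [25, 39]  (≈ [25.0000, 39.0000])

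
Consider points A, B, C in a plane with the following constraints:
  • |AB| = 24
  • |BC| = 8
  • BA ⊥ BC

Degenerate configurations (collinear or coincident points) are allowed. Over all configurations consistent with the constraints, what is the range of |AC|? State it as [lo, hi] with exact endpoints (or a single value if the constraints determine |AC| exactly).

|AC| = 8·√(10)  (≈ 25.2982)

|AB| ∈ {24}
|BC| ∈ {8}
|AC| ∈ {8·√(10)}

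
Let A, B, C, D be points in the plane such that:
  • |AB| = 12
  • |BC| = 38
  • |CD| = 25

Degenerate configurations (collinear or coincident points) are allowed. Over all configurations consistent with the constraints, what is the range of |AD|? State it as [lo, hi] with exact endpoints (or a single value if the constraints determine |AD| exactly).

|AD| ∈ [1, 75]  (≈ [1.0000, 75.0000])

|AB| ∈ {12}
|BC| ∈ {38}
|CD| ∈ {25}
|AC| ∈ [26, 50]
|BD| ∈ [13, 63]
|AD| ∈ [1, 75]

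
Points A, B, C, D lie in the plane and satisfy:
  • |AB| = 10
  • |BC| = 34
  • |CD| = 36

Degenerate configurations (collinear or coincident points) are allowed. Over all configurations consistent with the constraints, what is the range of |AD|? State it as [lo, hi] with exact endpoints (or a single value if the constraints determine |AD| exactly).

|AD| ∈ [0, 80]  (≈ [0.0000, 80.0000])

|AB| ∈ {10}
|BC| ∈ {34}
|CD| ∈ {36}
|AC| ∈ [24, 44]
|BD| ∈ [2, 70]
|AD| ∈ [0, 80]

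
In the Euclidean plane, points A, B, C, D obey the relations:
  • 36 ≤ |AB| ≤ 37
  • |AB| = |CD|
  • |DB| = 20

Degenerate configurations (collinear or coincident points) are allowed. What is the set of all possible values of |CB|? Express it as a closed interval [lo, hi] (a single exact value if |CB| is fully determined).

|CB| ∈ [16, 57]  (≈ [16.0000, 57.0000])

|AB| ∈ [36, 37]
|BD| ∈ {20}
|CD| ∈ [36, 37]
|AD| ∈ [16, 57]
|BC| ∈ [16, 57]
|AC| ∈ [0, 94]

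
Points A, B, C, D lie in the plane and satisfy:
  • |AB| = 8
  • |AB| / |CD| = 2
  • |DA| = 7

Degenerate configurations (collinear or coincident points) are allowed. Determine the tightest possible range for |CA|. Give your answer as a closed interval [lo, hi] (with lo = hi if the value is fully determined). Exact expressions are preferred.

|CA| ∈ [3, 11]  (≈ [3.0000, 11.0000])

|AB| ∈ {8}
|AD| ∈ {7}
|CD| ∈ {4}
|BD| ∈ [1, 15]
|AC| ∈ [3, 11]
|BC| ∈ [0, 19]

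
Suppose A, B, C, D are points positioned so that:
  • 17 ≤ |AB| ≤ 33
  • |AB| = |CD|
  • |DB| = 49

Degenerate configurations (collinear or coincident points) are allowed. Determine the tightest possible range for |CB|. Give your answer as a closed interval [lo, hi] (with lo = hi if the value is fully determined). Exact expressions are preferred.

|CB| ∈ [16, 82]  (≈ [16.0000, 82.0000])

|AB| ∈ [17, 33]
|BD| ∈ {49}
|CD| ∈ [17, 33]
|AD| ∈ [16, 82]
|BC| ∈ [16, 82]
|AC| ∈ [0, 115]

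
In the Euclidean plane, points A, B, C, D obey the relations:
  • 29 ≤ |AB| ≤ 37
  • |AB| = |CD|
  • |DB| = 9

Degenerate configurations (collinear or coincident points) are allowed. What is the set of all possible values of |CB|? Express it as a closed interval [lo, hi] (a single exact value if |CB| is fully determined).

|AB| ∈ [29, 37]
|BD| ∈ {9}
|CD| ∈ [29, 37]
|AD| ∈ [20, 46]
|BC| ∈ [20, 46]
|AC| ∈ [0, 83]

|CB| ∈ [20, 46]  (≈ [20.0000, 46.0000])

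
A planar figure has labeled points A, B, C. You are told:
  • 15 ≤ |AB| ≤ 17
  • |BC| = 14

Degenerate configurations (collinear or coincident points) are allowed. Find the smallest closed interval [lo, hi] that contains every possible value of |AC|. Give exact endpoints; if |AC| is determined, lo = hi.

|AC| ∈ [1, 31]  (≈ [1.0000, 31.0000])

|AB| ∈ [15, 17]
|BC| ∈ {14}
|AC| ∈ [1, 31]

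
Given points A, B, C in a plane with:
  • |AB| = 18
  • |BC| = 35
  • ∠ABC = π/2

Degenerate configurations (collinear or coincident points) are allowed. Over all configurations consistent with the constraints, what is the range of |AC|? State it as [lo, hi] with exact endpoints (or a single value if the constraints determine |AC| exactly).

|AB| ∈ {18}
|BC| ∈ {35}
|AC| ∈ {√(1549)}

|AC| = √(1549)  (≈ 39.3573)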